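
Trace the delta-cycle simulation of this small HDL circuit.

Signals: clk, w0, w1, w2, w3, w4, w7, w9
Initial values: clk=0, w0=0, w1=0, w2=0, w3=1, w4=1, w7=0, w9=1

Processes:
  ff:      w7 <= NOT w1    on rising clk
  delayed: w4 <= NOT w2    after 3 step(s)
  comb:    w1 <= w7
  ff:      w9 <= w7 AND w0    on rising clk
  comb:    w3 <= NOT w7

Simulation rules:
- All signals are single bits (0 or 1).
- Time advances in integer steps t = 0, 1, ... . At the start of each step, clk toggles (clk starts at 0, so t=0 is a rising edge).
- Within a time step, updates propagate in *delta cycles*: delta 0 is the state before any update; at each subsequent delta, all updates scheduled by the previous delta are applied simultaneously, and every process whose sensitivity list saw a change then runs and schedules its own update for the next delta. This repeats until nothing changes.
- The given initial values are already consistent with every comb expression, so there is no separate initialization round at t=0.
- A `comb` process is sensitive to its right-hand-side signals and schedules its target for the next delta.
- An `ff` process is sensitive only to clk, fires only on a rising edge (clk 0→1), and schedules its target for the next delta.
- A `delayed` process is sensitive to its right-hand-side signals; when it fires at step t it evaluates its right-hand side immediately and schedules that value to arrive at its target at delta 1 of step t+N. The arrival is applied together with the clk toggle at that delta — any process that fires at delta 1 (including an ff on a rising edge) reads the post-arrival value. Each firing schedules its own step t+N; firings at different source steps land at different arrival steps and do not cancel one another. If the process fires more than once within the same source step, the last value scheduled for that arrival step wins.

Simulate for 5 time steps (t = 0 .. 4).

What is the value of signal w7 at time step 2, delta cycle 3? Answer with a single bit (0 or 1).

t0.Δ0 w1=0 w4=1 w0=0 w2=0 w9=1 w3=1 w7=0 clk=0
t0.Δ1 w1=0 w4=1 w0=0 w2=0 w9=1 w3=1 w7=0 clk=1
t0.Δ2 w1=0 w4=1 w0=0 w2=0 w9=0 w3=1 w7=1 clk=1
t0.Δ3 w1=1 w4=1 w0=0 w2=0 w9=0 w3=0 w7=1 clk=1
t1.Δ0 w1=1 w4=1 w0=0 w2=0 w9=0 w3=0 w7=1 clk=1
t1.Δ1 w1=1 w4=1 w0=0 w2=0 w9=0 w3=0 w7=1 clk=0
t2.Δ0 w1=1 w4=1 w0=0 w2=0 w9=0 w3=0 w7=1 clk=0
t2.Δ1 w1=1 w4=1 w0=0 w2=0 w9=0 w3=0 w7=1 clk=1
t2.Δ2 w1=1 w4=1 w0=0 w2=0 w9=0 w3=0 w7=0 clk=1
t2.Δ3 w1=0 w4=1 w0=0 w2=0 w9=0 w3=1 w7=0 clk=1
t3.Δ0 w1=0 w4=1 w0=0 w2=0 w9=0 w3=1 w7=0 clk=1
t3.Δ1 w1=0 w4=1 w0=0 w2=0 w9=0 w3=1 w7=0 clk=0
t4.Δ0 w1=0 w4=1 w0=0 w2=0 w9=0 w3=1 w7=0 clk=0
t4.Δ1 w1=0 w4=1 w0=0 w2=0 w9=0 w3=1 w7=0 clk=1
t4.Δ2 w1=0 w4=1 w0=0 w2=0 w9=0 w3=1 w7=1 clk=1
t4.Δ3 w1=1 w4=1 w0=0 w2=0 w9=0 w3=0 w7=1 clk=1

0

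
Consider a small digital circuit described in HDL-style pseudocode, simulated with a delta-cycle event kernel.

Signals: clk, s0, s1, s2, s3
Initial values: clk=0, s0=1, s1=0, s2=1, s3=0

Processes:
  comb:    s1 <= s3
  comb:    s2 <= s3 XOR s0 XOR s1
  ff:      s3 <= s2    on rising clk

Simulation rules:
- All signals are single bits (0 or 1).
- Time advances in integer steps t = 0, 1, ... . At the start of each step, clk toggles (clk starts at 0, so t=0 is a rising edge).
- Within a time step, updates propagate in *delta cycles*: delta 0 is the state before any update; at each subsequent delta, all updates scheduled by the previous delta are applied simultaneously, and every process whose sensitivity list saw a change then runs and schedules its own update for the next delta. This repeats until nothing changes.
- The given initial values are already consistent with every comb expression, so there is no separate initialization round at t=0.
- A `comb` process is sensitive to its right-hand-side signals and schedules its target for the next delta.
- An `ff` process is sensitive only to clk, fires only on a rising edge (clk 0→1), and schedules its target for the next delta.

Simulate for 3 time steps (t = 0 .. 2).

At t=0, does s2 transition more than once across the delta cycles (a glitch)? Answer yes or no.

yes

t0.Δ0 s2=1 clk=0 s3=0 s1=0 s0=1
t0.Δ1 s2=1 clk=1 s3=0 s1=0 s0=1
t0.Δ2 s2=1 clk=1 s3=1 s1=0 s0=1
t0.Δ3 s2=0 clk=1 s3=1 s1=1 s0=1
t0.Δ4 s2=1 clk=1 s3=1 s1=1 s0=1
t1.Δ0 s2=1 clk=1 s3=1 s1=1 s0=1
t1.Δ1 s2=1 clk=0 s3=1 s1=1 s0=1
t2.Δ0 s2=1 clk=0 s3=1 s1=1 s0=1
t2.Δ1 s2=1 clk=1 s3=1 s1=1 s0=1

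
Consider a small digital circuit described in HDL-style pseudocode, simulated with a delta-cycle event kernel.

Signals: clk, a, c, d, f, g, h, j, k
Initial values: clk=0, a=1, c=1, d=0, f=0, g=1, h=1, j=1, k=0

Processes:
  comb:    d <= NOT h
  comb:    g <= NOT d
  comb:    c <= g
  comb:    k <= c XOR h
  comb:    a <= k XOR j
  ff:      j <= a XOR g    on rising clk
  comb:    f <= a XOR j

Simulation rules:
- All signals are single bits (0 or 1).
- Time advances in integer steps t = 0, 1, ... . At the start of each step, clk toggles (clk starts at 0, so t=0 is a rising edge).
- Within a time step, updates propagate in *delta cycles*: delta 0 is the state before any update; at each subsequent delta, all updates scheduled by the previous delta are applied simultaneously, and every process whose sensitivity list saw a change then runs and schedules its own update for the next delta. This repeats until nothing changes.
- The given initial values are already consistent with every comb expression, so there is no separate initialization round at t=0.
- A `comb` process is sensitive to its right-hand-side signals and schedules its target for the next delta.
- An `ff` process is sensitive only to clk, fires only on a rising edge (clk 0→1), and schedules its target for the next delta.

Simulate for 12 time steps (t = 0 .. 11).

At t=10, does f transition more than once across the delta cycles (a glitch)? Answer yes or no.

yes

[bits: clk,f,h,d,k,a,j,g,c]
t=0: Δ0=001001111 Δ1=101001111 Δ2=101001011 Δ3=111000011 Δ4=101000011 | 4Δ
t=1: Δ0=101000011 Δ1=001000011 | 1Δ
t=2: Δ0=001000011 Δ1=101000011 Δ2=101000111 Δ3=111001111 Δ4=101001111 | 4Δ
t=3: Δ0=101001111 Δ1=001001111 | 1Δ
t=4: Δ0=001001111 Δ1=101001111 Δ2=101001011 Δ3=111000011 Δ4=101000011 | 4Δ
t=5: Δ0=101000011 Δ1=001000011 | 1Δ
t=6: Δ0=001000011 Δ1=101000011 Δ2=101000111 Δ3=111001111 Δ4=101001111 | 4Δ
t=7: Δ0=101001111 Δ1=001001111 | 1Δ
t=8: Δ0=001001111 Δ1=101001111 Δ2=101001011 Δ3=111000011 Δ4=101000011 | 4Δ
t=9: Δ0=101000011 Δ1=001000011 | 1Δ
t=10: Δ0=001000011 Δ1=101000011 Δ2=101000111 Δ3=111001111 Δ4=101001111 | 4Δ
t=11: Δ0=101001111 Δ1=001001111 | 1Δ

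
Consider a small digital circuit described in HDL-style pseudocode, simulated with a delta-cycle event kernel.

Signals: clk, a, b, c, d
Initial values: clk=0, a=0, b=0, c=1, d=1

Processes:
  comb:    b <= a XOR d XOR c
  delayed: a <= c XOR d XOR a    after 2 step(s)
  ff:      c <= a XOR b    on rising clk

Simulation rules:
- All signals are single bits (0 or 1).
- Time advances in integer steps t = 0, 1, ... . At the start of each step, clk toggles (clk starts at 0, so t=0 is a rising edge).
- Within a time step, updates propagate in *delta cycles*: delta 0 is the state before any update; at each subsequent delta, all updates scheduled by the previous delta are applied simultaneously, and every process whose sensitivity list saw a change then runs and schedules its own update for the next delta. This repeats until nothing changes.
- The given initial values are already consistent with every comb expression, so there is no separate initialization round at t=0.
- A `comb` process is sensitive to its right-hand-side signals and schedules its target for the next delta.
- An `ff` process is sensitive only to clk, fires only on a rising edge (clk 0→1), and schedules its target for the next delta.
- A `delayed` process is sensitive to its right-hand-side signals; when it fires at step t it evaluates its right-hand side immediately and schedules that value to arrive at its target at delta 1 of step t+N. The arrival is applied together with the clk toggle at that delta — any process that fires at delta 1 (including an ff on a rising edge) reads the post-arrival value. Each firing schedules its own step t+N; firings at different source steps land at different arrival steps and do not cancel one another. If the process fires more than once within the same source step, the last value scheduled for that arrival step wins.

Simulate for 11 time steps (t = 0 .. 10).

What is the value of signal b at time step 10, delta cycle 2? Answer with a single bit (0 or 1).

[bits: c,d,a,clk,b]
t=0: Δ0=11000 Δ1=11010 Δ2=01010 Δ3=01011 | 3Δ
t=1: Δ0=01011 Δ1=01001 | 1Δ
t=2: Δ0=01001 Δ1=01111 Δ2=01110 | 2Δ
t=3: Δ0=01110 Δ1=01100 | 1Δ
t=4: Δ0=01100 Δ1=01010 Δ2=01011 | 2Δ
t=5: Δ0=01011 Δ1=01001 | 1Δ
t=6: Δ0=01001 Δ1=01111 Δ2=01110 | 2Δ
t=7: Δ0=01110 Δ1=01100 | 1Δ
t=8: Δ0=01100 Δ1=01010 Δ2=01011 | 2Δ
t=9: Δ0=01011 Δ1=01001 | 1Δ
t=10: Δ0=01001 Δ1=01111 Δ2=01110 | 2Δ

0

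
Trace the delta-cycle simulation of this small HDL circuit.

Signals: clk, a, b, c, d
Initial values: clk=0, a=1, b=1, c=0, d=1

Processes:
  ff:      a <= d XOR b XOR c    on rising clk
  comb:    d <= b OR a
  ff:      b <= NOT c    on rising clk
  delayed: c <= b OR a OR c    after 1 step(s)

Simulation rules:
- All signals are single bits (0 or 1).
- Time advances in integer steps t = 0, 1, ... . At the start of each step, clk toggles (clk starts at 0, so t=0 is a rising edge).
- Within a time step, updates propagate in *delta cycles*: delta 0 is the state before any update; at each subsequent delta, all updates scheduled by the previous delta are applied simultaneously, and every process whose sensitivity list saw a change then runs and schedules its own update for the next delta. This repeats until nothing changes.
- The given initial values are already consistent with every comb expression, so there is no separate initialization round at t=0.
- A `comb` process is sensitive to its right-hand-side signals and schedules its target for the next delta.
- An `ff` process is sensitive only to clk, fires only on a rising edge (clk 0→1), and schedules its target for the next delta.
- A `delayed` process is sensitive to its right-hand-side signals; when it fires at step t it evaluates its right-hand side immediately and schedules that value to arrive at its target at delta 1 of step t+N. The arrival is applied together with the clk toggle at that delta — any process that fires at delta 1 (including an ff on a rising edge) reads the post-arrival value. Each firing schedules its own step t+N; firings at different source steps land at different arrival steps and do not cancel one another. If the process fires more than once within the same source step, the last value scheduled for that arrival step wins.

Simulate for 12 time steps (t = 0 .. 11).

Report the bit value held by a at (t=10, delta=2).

t=0 Δ0: a=1 clk=0 d=1 b=1 c=0
  Δ1: clk:0→1
  Δ2: a:1→0
  (2Δ to stable)
t=1 Δ0: a=0 clk=1 d=1 b=1 c=0
  Δ1: clk:1→0, c:0→1
  (1Δ to stable)
t=2 Δ0: a=0 clk=0 d=1 b=1 c=1
  Δ1: clk:0→1
  Δ2: a:0→1, b:1→0
  (2Δ to stable)
t=3 Δ0: a=1 clk=1 d=1 b=0 c=1
  Δ1: clk:1→0
  (1Δ to stable)
t=4 Δ0: a=1 clk=0 d=1 b=0 c=1
  Δ1: clk:0→1
  Δ2: a:1→0
  Δ3: d:1→0
  (3Δ to stable)
t=5 Δ0: a=0 clk=1 d=0 b=0 c=1
  Δ1: clk:1→0
  (1Δ to stable)
t=6 Δ0: a=0 clk=0 d=0 b=0 c=1
  Δ1: clk:0→1
  Δ2: a:0→1
  Δ3: d:0→1
  (3Δ to stable)
t=7 Δ0: a=1 clk=1 d=1 b=0 c=1
  Δ1: clk:1→0
  (1Δ to stable)
t=8 Δ0: a=1 clk=0 d=1 b=0 c=1
  Δ1: clk:0→1
  Δ2: a:1→0
  Δ3: d:1→0
  (3Δ to stable)
t=9 Δ0: a=0 clk=1 d=0 b=0 c=1
  Δ1: clk:1→0
  (1Δ to stable)
t=10 Δ0: a=0 clk=0 d=0 b=0 c=1
  Δ1: clk:0→1
  Δ2: a:0→1
  Δ3: d:0→1
  (3Δ to stable)
t=11 Δ0: a=1 clk=1 d=1 b=0 c=1
  Δ1: clk:1→0
  (1Δ to stable)

1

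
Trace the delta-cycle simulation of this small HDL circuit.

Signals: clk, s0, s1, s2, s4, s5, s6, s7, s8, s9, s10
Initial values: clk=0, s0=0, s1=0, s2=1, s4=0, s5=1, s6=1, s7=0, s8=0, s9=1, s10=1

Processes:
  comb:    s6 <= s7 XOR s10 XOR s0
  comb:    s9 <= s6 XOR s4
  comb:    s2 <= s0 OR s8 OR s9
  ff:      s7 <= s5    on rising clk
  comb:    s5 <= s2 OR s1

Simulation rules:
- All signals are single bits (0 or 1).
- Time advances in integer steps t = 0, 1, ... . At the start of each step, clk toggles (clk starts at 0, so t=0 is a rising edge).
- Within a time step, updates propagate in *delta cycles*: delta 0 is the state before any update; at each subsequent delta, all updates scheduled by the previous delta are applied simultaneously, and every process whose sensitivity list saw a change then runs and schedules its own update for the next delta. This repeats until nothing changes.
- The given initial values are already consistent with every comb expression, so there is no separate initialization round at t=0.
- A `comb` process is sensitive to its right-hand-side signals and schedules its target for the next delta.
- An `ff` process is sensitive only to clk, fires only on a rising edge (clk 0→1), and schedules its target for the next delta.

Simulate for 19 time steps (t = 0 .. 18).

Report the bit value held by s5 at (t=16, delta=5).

t0.Δ0 s9=1 s6=1 s4=0 s8=0 s0=0 s5=1 s10=1 s2=1 clk=0 s1=0 s7=0
t0.Δ1 s9=1 s6=1 s4=0 s8=0 s0=0 s5=1 s10=1 s2=1 clk=1 s1=0 s7=0
t0.Δ2 s9=1 s6=1 s4=0 s8=0 s0=0 s5=1 s10=1 s2=1 clk=1 s1=0 s7=1
t0.Δ3 s9=1 s6=0 s4=0 s8=0 s0=0 s5=1 s10=1 s2=1 clk=1 s1=0 s7=1
t0.Δ4 s9=0 s6=0 s4=0 s8=0 s0=0 s5=1 s10=1 s2=1 clk=1 s1=0 s7=1
t0.Δ5 s9=0 s6=0 s4=0 s8=0 s0=0 s5=1 s10=1 s2=0 clk=1 s1=0 s7=1
t0.Δ6 s9=0 s6=0 s4=0 s8=0 s0=0 s5=0 s10=1 s2=0 clk=1 s1=0 s7=1
t1.Δ0 s9=0 s6=0 s4=0 s8=0 s0=0 s5=0 s10=1 s2=0 clk=1 s1=0 s7=1
t1.Δ1 s9=0 s6=0 s4=0 s8=0 s0=0 s5=0 s10=1 s2=0 clk=0 s1=0 s7=1
t2.Δ0 s9=0 s6=0 s4=0 s8=0 s0=0 s5=0 s10=1 s2=0 clk=0 s1=0 s7=1
t2.Δ1 s9=0 s6=0 s4=0 s8=0 s0=0 s5=0 s10=1 s2=0 clk=1 s1=0 s7=1
t2.Δ2 s9=0 s6=0 s4=0 s8=0 s0=0 s5=0 s10=1 s2=0 clk=1 s1=0 s7=0
t2.Δ3 s9=0 s6=1 s4=0 s8=0 s0=0 s5=0 s10=1 s2=0 clk=1 s1=0 s7=0
t2.Δ4 s9=1 s6=1 s4=0 s8=0 s0=0 s5=0 s10=1 s2=0 clk=1 s1=0 s7=0
t2.Δ5 s9=1 s6=1 s4=0 s8=0 s0=0 s5=0 s10=1 s2=1 clk=1 s1=0 s7=0
t2.Δ6 s9=1 s6=1 s4=0 s8=0 s0=0 s5=1 s10=1 s2=1 clk=1 s1=0 s7=0
t3.Δ0 s9=1 s6=1 s4=0 s8=0 s0=0 s5=1 s10=1 s2=1 clk=1 s1=0 s7=0
t3.Δ1 s9=1 s6=1 s4=0 s8=0 s0=0 s5=1 s10=1 s2=1 clk=0 s1=0 s7=0
t4.Δ0 s9=1 s6=1 s4=0 s8=0 s0=0 s5=1 s10=1 s2=1 clk=0 s1=0 s7=0
t4.Δ1 s9=1 s6=1 s4=0 s8=0 s0=0 s5=1 s10=1 s2=1 clk=1 s1=0 s7=0
t4.Δ2 s9=1 s6=1 s4=0 s8=0 s0=0 s5=1 s10=1 s2=1 clk=1 s1=0 s7=1
t4.Δ3 s9=1 s6=0 s4=0 s8=0 s0=0 s5=1 s10=1 s2=1 clk=1 s1=0 s7=1
t4.Δ4 s9=0 s6=0 s4=0 s8=0 s0=0 s5=1 s10=1 s2=1 clk=1 s1=0 s7=1
t4.Δ5 s9=0 s6=0 s4=0 s8=0 s0=0 s5=1 s10=1 s2=0 clk=1 s1=0 s7=1
t4.Δ6 s9=0 s6=0 s4=0 s8=0 s0=0 s5=0 s10=1 s2=0 clk=1 s1=0 s7=1
t5.Δ0 s9=0 s6=0 s4=0 s8=0 s0=0 s5=0 s10=1 s2=0 clk=1 s1=0 s7=1
t5.Δ1 s9=0 s6=0 s4=0 s8=0 s0=0 s5=0 s10=1 s2=0 clk=0 s1=0 s7=1
t6.Δ0 s9=0 s6=0 s4=0 s8=0 s0=0 s5=0 s10=1 s2=0 clk=0 s1=0 s7=1
t6.Δ1 s9=0 s6=0 s4=0 s8=0 s0=0 s5=0 s10=1 s2=0 clk=1 s1=0 s7=1
t6.Δ2 s9=0 s6=0 s4=0 s8=0 s0=0 s5=0 s10=1 s2=0 clk=1 s1=0 s7=0
t6.Δ3 s9=0 s6=1 s4=0 s8=0 s0=0 s5=0 s10=1 s2=0 clk=1 s1=0 s7=0
t6.Δ4 s9=1 s6=1 s4=0 s8=0 s0=0 s5=0 s10=1 s2=0 clk=1 s1=0 s7=0
t6.Δ5 s9=1 s6=1 s4=0 s8=0 s0=0 s5=0 s10=1 s2=1 clk=1 s1=0 s7=0
t6.Δ6 s9=1 s6=1 s4=0 s8=0 s0=0 s5=1 s10=1 s2=1 clk=1 s1=0 s7=0
t7.Δ0 s9=1 s6=1 s4=0 s8=0 s0=0 s5=1 s10=1 s2=1 clk=1 s1=0 s7=0
t7.Δ1 s9=1 s6=1 s4=0 s8=0 s0=0 s5=1 s10=1 s2=1 clk=0 s1=0 s7=0
t8.Δ0 s9=1 s6=1 s4=0 s8=0 s0=0 s5=1 s10=1 s2=1 clk=0 s1=0 s7=0
t8.Δ1 s9=1 s6=1 s4=0 s8=0 s0=0 s5=1 s10=1 s2=1 clk=1 s1=0 s7=0
t8.Δ2 s9=1 s6=1 s4=0 s8=0 s0=0 s5=1 s10=1 s2=1 clk=1 s1=0 s7=1
t8.Δ3 s9=1 s6=0 s4=0 s8=0 s0=0 s5=1 s10=1 s2=1 clk=1 s1=0 s7=1
t8.Δ4 s9=0 s6=0 s4=0 s8=0 s0=0 s5=1 s10=1 s2=1 clk=1 s1=0 s7=1
t8.Δ5 s9=0 s6=0 s4=0 s8=0 s0=0 s5=1 s10=1 s2=0 clk=1 s1=0 s7=1
t8.Δ6 s9=0 s6=0 s4=0 s8=0 s0=0 s5=0 s10=1 s2=0 clk=1 s1=0 s7=1
t9.Δ0 s9=0 s6=0 s4=0 s8=0 s0=0 s5=0 s10=1 s2=0 clk=1 s1=0 s7=1
t9.Δ1 s9=0 s6=0 s4=0 s8=0 s0=0 s5=0 s10=1 s2=0 clk=0 s1=0 s7=1
t10.Δ0 s9=0 s6=0 s4=0 s8=0 s0=0 s5=0 s10=1 s2=0 clk=0 s1=0 s7=1
t10.Δ1 s9=0 s6=0 s4=0 s8=0 s0=0 s5=0 s10=1 s2=0 clk=1 s1=0 s7=1
t10.Δ2 s9=0 s6=0 s4=0 s8=0 s0=0 s5=0 s10=1 s2=0 clk=1 s1=0 s7=0
t10.Δ3 s9=0 s6=1 s4=0 s8=0 s0=0 s5=0 s10=1 s2=0 clk=1 s1=0 s7=0
t10.Δ4 s9=1 s6=1 s4=0 s8=0 s0=0 s5=0 s10=1 s2=0 clk=1 s1=0 s7=0
t10.Δ5 s9=1 s6=1 s4=0 s8=0 s0=0 s5=0 s10=1 s2=1 clk=1 s1=0 s7=0
t10.Δ6 s9=1 s6=1 s4=0 s8=0 s0=0 s5=1 s10=1 s2=1 clk=1 s1=0 s7=0
t11.Δ0 s9=1 s6=1 s4=0 s8=0 s0=0 s5=1 s10=1 s2=1 clk=1 s1=0 s7=0
t11.Δ1 s9=1 s6=1 s4=0 s8=0 s0=0 s5=1 s10=1 s2=1 clk=0 s1=0 s7=0
t12.Δ0 s9=1 s6=1 s4=0 s8=0 s0=0 s5=1 s10=1 s2=1 clk=0 s1=0 s7=0
t12.Δ1 s9=1 s6=1 s4=0 s8=0 s0=0 s5=1 s10=1 s2=1 clk=1 s1=0 s7=0
t12.Δ2 s9=1 s6=1 s4=0 s8=0 s0=0 s5=1 s10=1 s2=1 clk=1 s1=0 s7=1
t12.Δ3 s9=1 s6=0 s4=0 s8=0 s0=0 s5=1 s10=1 s2=1 clk=1 s1=0 s7=1
t12.Δ4 s9=0 s6=0 s4=0 s8=0 s0=0 s5=1 s10=1 s2=1 clk=1 s1=0 s7=1
t12.Δ5 s9=0 s6=0 s4=0 s8=0 s0=0 s5=1 s10=1 s2=0 clk=1 s1=0 s7=1
t12.Δ6 s9=0 s6=0 s4=0 s8=0 s0=0 s5=0 s10=1 s2=0 clk=1 s1=0 s7=1
t13.Δ0 s9=0 s6=0 s4=0 s8=0 s0=0 s5=0 s10=1 s2=0 clk=1 s1=0 s7=1
t13.Δ1 s9=0 s6=0 s4=0 s8=0 s0=0 s5=0 s10=1 s2=0 clk=0 s1=0 s7=1
t14.Δ0 s9=0 s6=0 s4=0 s8=0 s0=0 s5=0 s10=1 s2=0 clk=0 s1=0 s7=1
t14.Δ1 s9=0 s6=0 s4=0 s8=0 s0=0 s5=0 s10=1 s2=0 clk=1 s1=0 s7=1
t14.Δ2 s9=0 s6=0 s4=0 s8=0 s0=0 s5=0 s10=1 s2=0 clk=1 s1=0 s7=0
t14.Δ3 s9=0 s6=1 s4=0 s8=0 s0=0 s5=0 s10=1 s2=0 clk=1 s1=0 s7=0
t14.Δ4 s9=1 s6=1 s4=0 s8=0 s0=0 s5=0 s10=1 s2=0 clk=1 s1=0 s7=0
t14.Δ5 s9=1 s6=1 s4=0 s8=0 s0=0 s5=0 s10=1 s2=1 clk=1 s1=0 s7=0
t14.Δ6 s9=1 s6=1 s4=0 s8=0 s0=0 s5=1 s10=1 s2=1 clk=1 s1=0 s7=0
t15.Δ0 s9=1 s6=1 s4=0 s8=0 s0=0 s5=1 s10=1 s2=1 clk=1 s1=0 s7=0
t15.Δ1 s9=1 s6=1 s4=0 s8=0 s0=0 s5=1 s10=1 s2=1 clk=0 s1=0 s7=0
t16.Δ0 s9=1 s6=1 s4=0 s8=0 s0=0 s5=1 s10=1 s2=1 clk=0 s1=0 s7=0
t16.Δ1 s9=1 s6=1 s4=0 s8=0 s0=0 s5=1 s10=1 s2=1 clk=1 s1=0 s7=0
t16.Δ2 s9=1 s6=1 s4=0 s8=0 s0=0 s5=1 s10=1 s2=1 clk=1 s1=0 s7=1
t16.Δ3 s9=1 s6=0 s4=0 s8=0 s0=0 s5=1 s10=1 s2=1 clk=1 s1=0 s7=1
t16.Δ4 s9=0 s6=0 s4=0 s8=0 s0=0 s5=1 s10=1 s2=1 clk=1 s1=0 s7=1
t16.Δ5 s9=0 s6=0 s4=0 s8=0 s0=0 s5=1 s10=1 s2=0 clk=1 s1=0 s7=1
t16.Δ6 s9=0 s6=0 s4=0 s8=0 s0=0 s5=0 s10=1 s2=0 clk=1 s1=0 s7=1
t17.Δ0 s9=0 s6=0 s4=0 s8=0 s0=0 s5=0 s10=1 s2=0 clk=1 s1=0 s7=1
t17.Δ1 s9=0 s6=0 s4=0 s8=0 s0=0 s5=0 s10=1 s2=0 clk=0 s1=0 s7=1
t18.Δ0 s9=0 s6=0 s4=0 s8=0 s0=0 s5=0 s10=1 s2=0 clk=0 s1=0 s7=1
t18.Δ1 s9=0 s6=0 s4=0 s8=0 s0=0 s5=0 s10=1 s2=0 clk=1 s1=0 s7=1
t18.Δ2 s9=0 s6=0 s4=0 s8=0 s0=0 s5=0 s10=1 s2=0 clk=1 s1=0 s7=0
t18.Δ3 s9=0 s6=1 s4=0 s8=0 s0=0 s5=0 s10=1 s2=0 clk=1 s1=0 s7=0
t18.Δ4 s9=1 s6=1 s4=0 s8=0 s0=0 s5=0 s10=1 s2=0 clk=1 s1=0 s7=0
t18.Δ5 s9=1 s6=1 s4=0 s8=0 s0=0 s5=0 s10=1 s2=1 clk=1 s1=0 s7=0
t18.Δ6 s9=1 s6=1 s4=0 s8=0 s0=0 s5=1 s10=1 s2=1 clk=1 s1=0 s7=0

1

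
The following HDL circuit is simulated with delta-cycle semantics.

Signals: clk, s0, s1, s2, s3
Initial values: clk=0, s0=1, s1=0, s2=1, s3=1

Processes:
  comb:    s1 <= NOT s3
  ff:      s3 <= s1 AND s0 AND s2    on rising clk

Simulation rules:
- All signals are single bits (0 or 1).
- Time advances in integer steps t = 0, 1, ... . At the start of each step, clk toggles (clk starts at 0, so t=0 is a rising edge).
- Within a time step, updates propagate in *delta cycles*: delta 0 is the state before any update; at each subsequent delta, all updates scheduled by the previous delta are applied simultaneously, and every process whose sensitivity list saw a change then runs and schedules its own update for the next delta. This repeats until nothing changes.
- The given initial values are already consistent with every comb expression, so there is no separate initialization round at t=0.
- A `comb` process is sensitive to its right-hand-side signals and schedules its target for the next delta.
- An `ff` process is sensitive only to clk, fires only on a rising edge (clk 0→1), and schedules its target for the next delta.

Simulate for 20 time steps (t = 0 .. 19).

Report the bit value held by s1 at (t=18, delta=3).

0

t=0 Δ0: s2=1 clk=0 s3=1 s1=0 s0=1
  Δ1: clk:0→1
  Δ2: s3:1→0
  Δ3: s1:0→1
  (3Δ to stable)
t=1 Δ0: s2=1 clk=1 s3=0 s1=1 s0=1
  Δ1: clk:1→0
  (1Δ to stable)
t=2 Δ0: s2=1 clk=0 s3=0 s1=1 s0=1
  Δ1: clk:0→1
  Δ2: s3:0→1
  Δ3: s1:1→0
  (3Δ to stable)
t=3 Δ0: s2=1 clk=1 s3=1 s1=0 s0=1
  Δ1: clk:1→0
  (1Δ to stable)
t=4 Δ0: s2=1 clk=0 s3=1 s1=0 s0=1
  Δ1: clk:0→1
  Δ2: s3:1→0
  Δ3: s1:0→1
  (3Δ to stable)
t=5 Δ0: s2=1 clk=1 s3=0 s1=1 s0=1
  Δ1: clk:1→0
  (1Δ to stable)
t=6 Δ0: s2=1 clk=0 s3=0 s1=1 s0=1
  Δ1: clk:0→1
  Δ2: s3:0→1
  Δ3: s1:1→0
  (3Δ to stable)
t=7 Δ0: s2=1 clk=1 s3=1 s1=0 s0=1
  Δ1: clk:1→0
  (1Δ to stable)
t=8 Δ0: s2=1 clk=0 s3=1 s1=0 s0=1
  Δ1: clk:0→1
  Δ2: s3:1→0
  Δ3: s1:0→1
  (3Δ to stable)
t=9 Δ0: s2=1 clk=1 s3=0 s1=1 s0=1
  Δ1: clk:1→0
  (1Δ to stable)
t=10 Δ0: s2=1 clk=0 s3=0 s1=1 s0=1
  Δ1: clk:0→1
  Δ2: s3:0→1
  Δ3: s1:1→0
  (3Δ to stable)
t=11 Δ0: s2=1 clk=1 s3=1 s1=0 s0=1
  Δ1: clk:1→0
  (1Δ to stable)
t=12 Δ0: s2=1 clk=0 s3=1 s1=0 s0=1
  Δ1: clk:0→1
  Δ2: s3:1→0
  Δ3: s1:0→1
  (3Δ to stable)
t=13 Δ0: s2=1 clk=1 s3=0 s1=1 s0=1
  Δ1: clk:1→0
  (1Δ to stable)
t=14 Δ0: s2=1 clk=0 s3=0 s1=1 s0=1
  Δ1: clk:0→1
  Δ2: s3:0→1
  Δ3: s1:1→0
  (3Δ to stable)
t=15 Δ0: s2=1 clk=1 s3=1 s1=0 s0=1
  Δ1: clk:1→0
  (1Δ to stable)
t=16 Δ0: s2=1 clk=0 s3=1 s1=0 s0=1
  Δ1: clk:0→1
  Δ2: s3:1→0
  Δ3: s1:0→1
  (3Δ to stable)
t=17 Δ0: s2=1 clk=1 s3=0 s1=1 s0=1
  Δ1: clk:1→0
  (1Δ to stable)
t=18 Δ0: s2=1 clk=0 s3=0 s1=1 s0=1
  Δ1: clk:0→1
  Δ2: s3:0→1
  Δ3: s1:1→0
  (3Δ to stable)
t=19 Δ0: s2=1 clk=1 s3=1 s1=0 s0=1
  Δ1: clk:1→0
  (1Δ to stable)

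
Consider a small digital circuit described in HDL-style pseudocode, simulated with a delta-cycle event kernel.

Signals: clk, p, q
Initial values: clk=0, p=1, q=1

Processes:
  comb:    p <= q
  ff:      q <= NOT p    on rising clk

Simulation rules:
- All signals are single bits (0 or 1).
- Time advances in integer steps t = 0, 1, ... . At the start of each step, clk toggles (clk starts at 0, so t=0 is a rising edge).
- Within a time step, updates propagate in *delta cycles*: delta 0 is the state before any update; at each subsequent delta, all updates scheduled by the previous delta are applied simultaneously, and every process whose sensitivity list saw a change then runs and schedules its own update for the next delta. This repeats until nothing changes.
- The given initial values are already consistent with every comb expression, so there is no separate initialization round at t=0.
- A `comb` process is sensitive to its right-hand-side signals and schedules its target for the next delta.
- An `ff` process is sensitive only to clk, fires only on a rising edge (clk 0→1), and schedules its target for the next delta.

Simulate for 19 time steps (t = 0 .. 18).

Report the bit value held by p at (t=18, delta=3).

1

[bits: clk,q,p]
t=0: Δ0=011 Δ1=111 Δ2=101 Δ3=100 | 3Δ
t=1: Δ0=100 Δ1=000 | 1Δ
t=2: Δ0=000 Δ1=100 Δ2=110 Δ3=111 | 3Δ
t=3: Δ0=111 Δ1=011 | 1Δ
t=4: Δ0=011 Δ1=111 Δ2=101 Δ3=100 | 3Δ
t=5: Δ0=100 Δ1=000 | 1Δ
t=6: Δ0=000 Δ1=100 Δ2=110 Δ3=111 | 3Δ
t=7: Δ0=111 Δ1=011 | 1Δ
t=8: Δ0=011 Δ1=111 Δ2=101 Δ3=100 | 3Δ
t=9: Δ0=100 Δ1=000 | 1Δ
t=10: Δ0=000 Δ1=100 Δ2=110 Δ3=111 | 3Δ
t=11: Δ0=111 Δ1=011 | 1Δ
t=12: Δ0=011 Δ1=111 Δ2=101 Δ3=100 | 3Δ
t=13: Δ0=100 Δ1=000 | 1Δ
t=14: Δ0=000 Δ1=100 Δ2=110 Δ3=111 | 3Δ
t=15: Δ0=111 Δ1=011 | 1Δ
t=16: Δ0=011 Δ1=111 Δ2=101 Δ3=100 | 3Δ
t=17: Δ0=100 Δ1=000 | 1Δ
t=18: Δ0=000 Δ1=100 Δ2=110 Δ3=111 | 3Δ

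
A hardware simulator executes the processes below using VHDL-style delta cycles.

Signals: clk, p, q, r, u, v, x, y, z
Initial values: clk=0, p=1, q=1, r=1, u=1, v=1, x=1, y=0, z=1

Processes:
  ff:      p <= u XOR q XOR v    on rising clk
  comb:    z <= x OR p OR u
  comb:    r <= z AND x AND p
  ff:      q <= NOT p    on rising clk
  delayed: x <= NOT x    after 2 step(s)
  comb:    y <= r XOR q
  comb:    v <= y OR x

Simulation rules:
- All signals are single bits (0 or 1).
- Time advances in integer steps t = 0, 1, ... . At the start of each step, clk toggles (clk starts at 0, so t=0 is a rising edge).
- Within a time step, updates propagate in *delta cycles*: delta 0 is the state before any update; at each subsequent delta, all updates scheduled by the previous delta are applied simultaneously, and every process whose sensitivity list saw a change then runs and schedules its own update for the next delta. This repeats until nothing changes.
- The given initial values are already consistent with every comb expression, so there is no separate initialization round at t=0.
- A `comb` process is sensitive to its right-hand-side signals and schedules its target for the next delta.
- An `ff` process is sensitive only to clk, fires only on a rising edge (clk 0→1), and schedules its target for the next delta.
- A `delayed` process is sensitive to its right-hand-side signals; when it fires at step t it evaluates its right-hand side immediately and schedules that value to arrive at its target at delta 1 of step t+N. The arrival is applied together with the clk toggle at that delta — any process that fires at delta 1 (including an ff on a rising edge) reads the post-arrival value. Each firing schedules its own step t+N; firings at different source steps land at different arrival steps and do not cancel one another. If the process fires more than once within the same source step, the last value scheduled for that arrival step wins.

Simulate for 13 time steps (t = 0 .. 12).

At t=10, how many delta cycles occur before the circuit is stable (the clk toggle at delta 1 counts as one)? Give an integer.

t=0 Δ0: x=1 q=1 u=1 clk=0 z=1 y=0 p=1 r=1 v=1
  Δ1: clk:0→1
  Δ2: q:1→0
  Δ3: y:0→1
  (3Δ to stable)
t=1 Δ0: x=1 q=0 u=1 clk=1 z=1 y=1 p=1 r=1 v=1
  Δ1: clk:1→0
  (1Δ to stable)
t=2 Δ0: x=1 q=0 u=1 clk=0 z=1 y=1 p=1 r=1 v=1
  Δ1: clk:0→1
  Δ2: p:1→0
  Δ3: r:1→0
  Δ4: y:1→0
  (4Δ to stable)
t=3 Δ0: x=1 q=0 u=1 clk=1 z=1 y=0 p=0 r=0 v=1
  Δ1: clk:1→0
  (1Δ to stable)
t=4 Δ0: x=1 q=0 u=1 clk=0 z=1 y=0 p=0 r=0 v=1
  Δ1: clk:0→1
  Δ2: q:0→1
  Δ3: y:0→1
  (3Δ to stable)
t=5 Δ0: x=1 q=1 u=1 clk=1 z=1 y=1 p=0 r=0 v=1
  Δ1: clk:1→0
  (1Δ to stable)
t=6 Δ0: x=1 q=1 u=1 clk=0 z=1 y=1 p=0 r=0 v=1
  Δ1: clk:0→1
  Δ2: p:0→1
  Δ3: r:0→1
  Δ4: y:1→0
  (4Δ to stable)
t=7 Δ0: x=1 q=1 u=1 clk=1 z=1 y=0 p=1 r=1 v=1
  Δ1: clk:1→0
  (1Δ to stable)
t=8 Δ0: x=1 q=1 u=1 clk=0 z=1 y=0 p=1 r=1 v=1
  Δ1: clk:0→1
  Δ2: q:1→0
  Δ3: y:0→1
  (3Δ to stable)
t=9 Δ0: x=1 q=0 u=1 clk=1 z=1 y=1 p=1 r=1 v=1
  Δ1: clk:1→0
  (1Δ to stable)
t=10 Δ0: x=1 q=0 u=1 clk=0 z=1 y=1 p=1 r=1 v=1
  Δ1: clk:0→1
  Δ2: p:1→0
  Δ3: r:1→0
  Δ4: y:1→0
  (4Δ to stable)
t=11 Δ0: x=1 q=0 u=1 clk=1 z=1 y=0 p=0 r=0 v=1
  Δ1: clk:1→0
  (1Δ to stable)
t=12 Δ0: x=1 q=0 u=1 clk=0 z=1 y=0 p=0 r=0 v=1
  Δ1: clk:0→1
  Δ2: q:0→1
  Δ3: y:0→1
  (3Δ to stable)

4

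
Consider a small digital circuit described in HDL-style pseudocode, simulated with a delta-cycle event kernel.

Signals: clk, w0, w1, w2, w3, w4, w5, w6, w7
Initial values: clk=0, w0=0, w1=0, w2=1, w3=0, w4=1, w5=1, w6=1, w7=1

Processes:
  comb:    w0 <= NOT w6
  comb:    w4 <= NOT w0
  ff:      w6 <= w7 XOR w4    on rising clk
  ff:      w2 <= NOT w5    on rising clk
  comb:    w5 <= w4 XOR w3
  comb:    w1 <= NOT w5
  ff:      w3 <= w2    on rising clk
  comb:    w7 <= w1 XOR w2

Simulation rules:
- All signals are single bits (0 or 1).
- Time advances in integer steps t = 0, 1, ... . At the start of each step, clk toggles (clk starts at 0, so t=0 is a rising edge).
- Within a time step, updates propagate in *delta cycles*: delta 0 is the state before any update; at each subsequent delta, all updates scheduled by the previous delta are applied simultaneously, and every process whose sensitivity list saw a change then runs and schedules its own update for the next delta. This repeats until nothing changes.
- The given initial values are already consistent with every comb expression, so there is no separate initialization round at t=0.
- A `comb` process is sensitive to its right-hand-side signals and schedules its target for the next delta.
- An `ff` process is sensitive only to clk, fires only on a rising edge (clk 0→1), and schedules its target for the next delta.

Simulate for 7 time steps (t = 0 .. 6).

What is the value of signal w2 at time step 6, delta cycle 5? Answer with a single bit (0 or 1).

[bits: clk,w1,w4,w6,w3,w0,w5,w2,w7]
t=0: Δ0=001100111 Δ1=101100111 Δ2=101010101 Δ3=101011000 Δ4=110011000 Δ5=110011101 Δ6=100011101 Δ7=100011100 | 7Δ
t=1: Δ0=100011100 Δ1=000011100 | 1Δ
t=2: Δ0=000011100 Δ1=100011100 Δ2=100001100 Δ3=100001000 Δ4=110001000 Δ5=110001001 | 5Δ
t=3: Δ0=110001001 Δ1=010001001 | 1Δ
t=4: Δ0=010001001 Δ1=110001001 Δ2=110101011 Δ3=110100010 Δ4=111100010 Δ5=111100110 Δ6=101100110 Δ7=101100111 | 7Δ
t=5: Δ0=101100111 Δ1=001100111 | 1Δ
t=6: Δ0=001100111 Δ1=101100111 Δ2=101010101 Δ3=101011000 Δ4=110011000 Δ5=110011101 Δ6=100011101 Δ7=100011100 | 7Δ

0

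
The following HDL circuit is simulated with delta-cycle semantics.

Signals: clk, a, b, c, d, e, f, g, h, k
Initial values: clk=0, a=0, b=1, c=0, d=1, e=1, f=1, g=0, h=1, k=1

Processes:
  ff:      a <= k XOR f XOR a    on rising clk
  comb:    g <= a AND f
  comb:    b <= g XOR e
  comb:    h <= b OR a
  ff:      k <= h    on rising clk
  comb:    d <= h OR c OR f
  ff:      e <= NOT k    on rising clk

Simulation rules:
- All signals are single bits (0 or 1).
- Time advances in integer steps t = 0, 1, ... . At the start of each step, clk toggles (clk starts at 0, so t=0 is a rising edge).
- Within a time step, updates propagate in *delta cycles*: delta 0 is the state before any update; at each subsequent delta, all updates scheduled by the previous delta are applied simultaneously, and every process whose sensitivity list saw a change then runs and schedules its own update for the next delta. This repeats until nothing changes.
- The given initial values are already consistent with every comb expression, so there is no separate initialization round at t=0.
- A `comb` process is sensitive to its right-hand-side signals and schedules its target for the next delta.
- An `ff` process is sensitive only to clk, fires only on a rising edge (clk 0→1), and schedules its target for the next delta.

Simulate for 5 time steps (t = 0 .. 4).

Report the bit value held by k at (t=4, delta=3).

0

[bits: k,e,c,b,g,a,f,clk,d,h]
t=0: Δ0=1101001011 Δ1=1101001111 Δ2=1001001111 Δ3=1000001111 Δ4=1000001110 | 4Δ
t=1: Δ0=1000001110 Δ1=1000001010 | 1Δ
t=2: Δ0=1000001010 Δ1=1000001110 Δ2=0000001110 | 2Δ
t=3: Δ0=0000001110 Δ1=0000001010 | 1Δ
t=4: Δ0=0000001010 Δ1=0000001110 Δ2=0100011110 Δ3=0101111111 Δ4=0100111111 | 4Δ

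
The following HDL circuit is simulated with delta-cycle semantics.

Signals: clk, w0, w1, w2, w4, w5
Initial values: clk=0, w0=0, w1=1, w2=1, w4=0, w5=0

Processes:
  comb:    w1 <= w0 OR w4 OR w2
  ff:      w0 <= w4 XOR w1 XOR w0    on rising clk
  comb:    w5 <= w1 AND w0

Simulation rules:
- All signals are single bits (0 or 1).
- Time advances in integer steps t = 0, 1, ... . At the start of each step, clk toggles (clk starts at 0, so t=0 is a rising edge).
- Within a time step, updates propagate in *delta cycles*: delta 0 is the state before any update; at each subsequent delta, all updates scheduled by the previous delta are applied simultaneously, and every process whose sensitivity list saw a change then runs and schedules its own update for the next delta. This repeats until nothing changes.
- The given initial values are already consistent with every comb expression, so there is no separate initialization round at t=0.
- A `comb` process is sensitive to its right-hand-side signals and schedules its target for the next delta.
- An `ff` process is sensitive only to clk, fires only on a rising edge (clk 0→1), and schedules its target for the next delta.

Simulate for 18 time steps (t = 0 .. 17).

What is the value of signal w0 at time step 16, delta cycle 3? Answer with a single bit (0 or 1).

1

t=0 Δ0: clk=0 w5=0 w1=1 w2=1 w4=0 w0=0
  Δ1: clk:0→1
  Δ2: w0:0→1
  Δ3: w5:0→1
  (3Δ to stable)
t=1 Δ0: clk=1 w5=1 w1=1 w2=1 w4=0 w0=1
  Δ1: clk:1→0
  (1Δ to stable)
t=2 Δ0: clk=0 w5=1 w1=1 w2=1 w4=0 w0=1
  Δ1: clk:0→1
  Δ2: w0:1→0
  Δ3: w5:1→0
  (3Δ to stable)
t=3 Δ0: clk=1 w5=0 w1=1 w2=1 w4=0 w0=0
  Δ1: clk:1→0
  (1Δ to stable)
t=4 Δ0: clk=0 w5=0 w1=1 w2=1 w4=0 w0=0
  Δ1: clk:0→1
  Δ2: w0:0→1
  Δ3: w5:0→1
  (3Δ to stable)
t=5 Δ0: clk=1 w5=1 w1=1 w2=1 w4=0 w0=1
  Δ1: clk:1→0
  (1Δ to stable)
t=6 Δ0: clk=0 w5=1 w1=1 w2=1 w4=0 w0=1
  Δ1: clk:0→1
  Δ2: w0:1→0
  Δ3: w5:1→0
  (3Δ to stable)
t=7 Δ0: clk=1 w5=0 w1=1 w2=1 w4=0 w0=0
  Δ1: clk:1→0
  (1Δ to stable)
t=8 Δ0: clk=0 w5=0 w1=1 w2=1 w4=0 w0=0
  Δ1: clk:0→1
  Δ2: w0:0→1
  Δ3: w5:0→1
  (3Δ to stable)
t=9 Δ0: clk=1 w5=1 w1=1 w2=1 w4=0 w0=1
  Δ1: clk:1→0
  (1Δ to stable)
t=10 Δ0: clk=0 w5=1 w1=1 w2=1 w4=0 w0=1
  Δ1: clk:0→1
  Δ2: w0:1→0
  Δ3: w5:1→0
  (3Δ to stable)
t=11 Δ0: clk=1 w5=0 w1=1 w2=1 w4=0 w0=0
  Δ1: clk:1→0
  (1Δ to stable)
t=12 Δ0: clk=0 w5=0 w1=1 w2=1 w4=0 w0=0
  Δ1: clk:0→1
  Δ2: w0:0→1
  Δ3: w5:0→1
  (3Δ to stable)
t=13 Δ0: clk=1 w5=1 w1=1 w2=1 w4=0 w0=1
  Δ1: clk:1→0
  (1Δ to stable)
t=14 Δ0: clk=0 w5=1 w1=1 w2=1 w4=0 w0=1
  Δ1: clk:0→1
  Δ2: w0:1→0
  Δ3: w5:1→0
  (3Δ to stable)
t=15 Δ0: clk=1 w5=0 w1=1 w2=1 w4=0 w0=0
  Δ1: clk:1→0
  (1Δ to stable)
t=16 Δ0: clk=0 w5=0 w1=1 w2=1 w4=0 w0=0
  Δ1: clk:0→1
  Δ2: w0:0→1
  Δ3: w5:0→1
  (3Δ to stable)
t=17 Δ0: clk=1 w5=1 w1=1 w2=1 w4=0 w0=1
  Δ1: clk:1→0
  (1Δ to stable)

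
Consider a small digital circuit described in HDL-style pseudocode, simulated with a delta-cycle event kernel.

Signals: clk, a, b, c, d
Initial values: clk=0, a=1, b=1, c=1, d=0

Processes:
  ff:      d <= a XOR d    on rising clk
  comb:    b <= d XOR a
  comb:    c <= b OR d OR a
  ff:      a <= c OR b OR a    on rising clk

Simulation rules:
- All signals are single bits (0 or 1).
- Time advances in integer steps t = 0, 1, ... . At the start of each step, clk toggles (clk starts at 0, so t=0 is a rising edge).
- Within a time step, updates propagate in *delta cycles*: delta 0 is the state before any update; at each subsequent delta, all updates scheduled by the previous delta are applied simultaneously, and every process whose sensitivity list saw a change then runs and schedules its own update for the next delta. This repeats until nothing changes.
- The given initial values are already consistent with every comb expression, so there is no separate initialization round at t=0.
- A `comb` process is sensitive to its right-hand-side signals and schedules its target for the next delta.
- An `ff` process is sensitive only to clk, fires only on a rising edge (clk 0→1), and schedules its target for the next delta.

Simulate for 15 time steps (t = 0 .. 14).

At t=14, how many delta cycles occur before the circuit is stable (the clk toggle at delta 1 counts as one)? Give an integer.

[bits: a,clk,d,b,c]
t=0: Δ0=10011 Δ1=11011 Δ2=11111 Δ3=11101 | 3Δ
t=1: Δ0=11101 Δ1=10101 | 1Δ
t=2: Δ0=10101 Δ1=11101 Δ2=11001 Δ3=11011 | 3Δ
t=3: Δ0=11011 Δ1=10011 | 1Δ
t=4: Δ0=10011 Δ1=11011 Δ2=11111 Δ3=11101 | 3Δ
t=5: Δ0=11101 Δ1=10101 | 1Δ
t=6: Δ0=10101 Δ1=11101 Δ2=11001 Δ3=11011 | 3Δ
t=7: Δ0=11011 Δ1=10011 | 1Δ
t=8: Δ0=10011 Δ1=11011 Δ2=11111 Δ3=11101 | 3Δ
t=9: Δ0=11101 Δ1=10101 | 1Δ
t=10: Δ0=10101 Δ1=11101 Δ2=11001 Δ3=11011 | 3Δ
t=11: Δ0=11011 Δ1=10011 | 1Δ
t=12: Δ0=10011 Δ1=11011 Δ2=11111 Δ3=11101 | 3Δ
t=13: Δ0=11101 Δ1=10101 | 1Δ
t=14: Δ0=10101 Δ1=11101 Δ2=11001 Δ3=11011 | 3Δ

3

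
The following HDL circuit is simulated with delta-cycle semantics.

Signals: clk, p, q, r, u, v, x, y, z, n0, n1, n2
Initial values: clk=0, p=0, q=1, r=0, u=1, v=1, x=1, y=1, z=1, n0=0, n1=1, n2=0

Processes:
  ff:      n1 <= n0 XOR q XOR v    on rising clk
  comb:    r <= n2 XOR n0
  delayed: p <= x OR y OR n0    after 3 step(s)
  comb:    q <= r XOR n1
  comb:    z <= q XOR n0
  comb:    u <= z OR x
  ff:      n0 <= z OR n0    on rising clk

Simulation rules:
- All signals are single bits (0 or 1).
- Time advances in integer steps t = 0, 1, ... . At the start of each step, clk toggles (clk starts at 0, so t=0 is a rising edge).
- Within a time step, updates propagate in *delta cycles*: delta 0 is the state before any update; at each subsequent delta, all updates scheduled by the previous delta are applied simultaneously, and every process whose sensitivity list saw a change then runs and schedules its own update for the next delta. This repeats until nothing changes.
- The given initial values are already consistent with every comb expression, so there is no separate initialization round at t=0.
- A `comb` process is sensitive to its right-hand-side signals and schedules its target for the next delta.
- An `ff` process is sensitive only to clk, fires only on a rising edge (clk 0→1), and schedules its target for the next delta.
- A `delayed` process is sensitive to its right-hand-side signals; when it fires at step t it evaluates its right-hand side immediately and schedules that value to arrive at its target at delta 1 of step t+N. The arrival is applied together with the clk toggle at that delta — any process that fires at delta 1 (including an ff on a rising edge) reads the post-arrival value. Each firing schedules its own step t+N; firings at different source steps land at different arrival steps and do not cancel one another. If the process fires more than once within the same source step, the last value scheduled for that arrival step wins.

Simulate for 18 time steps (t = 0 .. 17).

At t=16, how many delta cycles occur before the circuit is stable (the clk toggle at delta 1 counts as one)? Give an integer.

4

t0.Δ0 u=1 y=1 v=1 x=1 z=1 r=0 clk=0 p=0 q=1 n0=0 n2=0 n1=1
t0.Δ1 u=1 y=1 v=1 x=1 z=1 r=0 clk=1 p=0 q=1 n0=0 n2=0 n1=1
t0.Δ2 u=1 y=1 v=1 x=1 z=1 r=0 clk=1 p=0 q=1 n0=1 n2=0 n1=0
t0.Δ3 u=1 y=1 v=1 x=1 z=0 r=1 clk=1 p=0 q=0 n0=1 n2=0 n1=0
t0.Δ4 u=1 y=1 v=1 x=1 z=1 r=1 clk=1 p=0 q=1 n0=1 n2=0 n1=0
t0.Δ5 u=1 y=1 v=1 x=1 z=0 r=1 clk=1 p=0 q=1 n0=1 n2=0 n1=0
t1.Δ0 u=1 y=1 v=1 x=1 z=0 r=1 clk=1 p=0 q=1 n0=1 n2=0 n1=0
t1.Δ1 u=1 y=1 v=1 x=1 z=0 r=1 clk=0 p=0 q=1 n0=1 n2=0 n1=0
t2.Δ0 u=1 y=1 v=1 x=1 z=0 r=1 clk=0 p=0 q=1 n0=1 n2=0 n1=0
t2.Δ1 u=1 y=1 v=1 x=1 z=0 r=1 clk=1 p=0 q=1 n0=1 n2=0 n1=0
t2.Δ2 u=1 y=1 v=1 x=1 z=0 r=1 clk=1 p=0 q=1 n0=1 n2=0 n1=1
t2.Δ3 u=1 y=1 v=1 x=1 z=0 r=1 clk=1 p=0 q=0 n0=1 n2=0 n1=1
t2.Δ4 u=1 y=1 v=1 x=1 z=1 r=1 clk=1 p=0 q=0 n0=1 n2=0 n1=1
t3.Δ0 u=1 y=1 v=1 x=1 z=1 r=1 clk=1 p=0 q=0 n0=1 n2=0 n1=1
t3.Δ1 u=1 y=1 v=1 x=1 z=1 r=1 clk=0 p=1 q=0 n0=1 n2=0 n1=1
t4.Δ0 u=1 y=1 v=1 x=1 z=1 r=1 clk=0 p=1 q=0 n0=1 n2=0 n1=1
t4.Δ1 u=1 y=1 v=1 x=1 z=1 r=1 clk=1 p=1 q=0 n0=1 n2=0 n1=1
t4.Δ2 u=1 y=1 v=1 x=1 z=1 r=1 clk=1 p=1 q=0 n0=1 n2=0 n1=0
t4.Δ3 u=1 y=1 v=1 x=1 z=1 r=1 clk=1 p=1 q=1 n0=1 n2=0 n1=0
t4.Δ4 u=1 y=1 v=1 x=1 z=0 r=1 clk=1 p=1 q=1 n0=1 n2=0 n1=0
t5.Δ0 u=1 y=1 v=1 x=1 z=0 r=1 clk=1 p=1 q=1 n0=1 n2=0 n1=0
t5.Δ1 u=1 y=1 v=1 x=1 z=0 r=1 clk=0 p=1 q=1 n0=1 n2=0 n1=0
t6.Δ0 u=1 y=1 v=1 x=1 z=0 r=1 clk=0 p=1 q=1 n0=1 n2=0 n1=0
t6.Δ1 u=1 y=1 v=1 x=1 z=0 r=1 clk=1 p=1 q=1 n0=1 n2=0 n1=0
t6.Δ2 u=1 y=1 v=1 x=1 z=0 r=1 clk=1 p=1 q=1 n0=1 n2=0 n1=1
t6.Δ3 u=1 y=1 v=1 x=1 z=0 r=1 clk=1 p=1 q=0 n0=1 n2=0 n1=1
t6.Δ4 u=1 y=1 v=1 x=1 z=1 r=1 clk=1 p=1 q=0 n0=1 n2=0 n1=1
t7.Δ0 u=1 y=1 v=1 x=1 z=1 r=1 clk=1 p=1 q=0 n0=1 n2=0 n1=1
t7.Δ1 u=1 y=1 v=1 x=1 z=1 r=1 clk=0 p=1 q=0 n0=1 n2=0 n1=1
t8.Δ0 u=1 y=1 v=1 x=1 z=1 r=1 clk=0 p=1 q=0 n0=1 n2=0 n1=1
t8.Δ1 u=1 y=1 v=1 x=1 z=1 r=1 clk=1 p=1 q=0 n0=1 n2=0 n1=1
t8.Δ2 u=1 y=1 v=1 x=1 z=1 r=1 clk=1 p=1 q=0 n0=1 n2=0 n1=0
t8.Δ3 u=1 y=1 v=1 x=1 z=1 r=1 clk=1 p=1 q=1 n0=1 n2=0 n1=0
t8.Δ4 u=1 y=1 v=1 x=1 z=0 r=1 clk=1 p=1 q=1 n0=1 n2=0 n1=0
t9.Δ0 u=1 y=1 v=1 x=1 z=0 r=1 clk=1 p=1 q=1 n0=1 n2=0 n1=0
t9.Δ1 u=1 y=1 v=1 x=1 z=0 r=1 clk=0 p=1 q=1 n0=1 n2=0 n1=0
t10.Δ0 u=1 y=1 v=1 x=1 z=0 r=1 clk=0 p=1 q=1 n0=1 n2=0 n1=0
t10.Δ1 u=1 y=1 v=1 x=1 z=0 r=1 clk=1 p=1 q=1 n0=1 n2=0 n1=0
t10.Δ2 u=1 y=1 v=1 x=1 z=0 r=1 clk=1 p=1 q=1 n0=1 n2=0 n1=1
t10.Δ3 u=1 y=1 v=1 x=1 z=0 r=1 clk=1 p=1 q=0 n0=1 n2=0 n1=1
t10.Δ4 u=1 y=1 v=1 x=1 z=1 r=1 clk=1 p=1 q=0 n0=1 n2=0 n1=1
t11.Δ0 u=1 y=1 v=1 x=1 z=1 r=1 clk=1 p=1 q=0 n0=1 n2=0 n1=1
t11.Δ1 u=1 y=1 v=1 x=1 z=1 r=1 clk=0 p=1 q=0 n0=1 n2=0 n1=1
t12.Δ0 u=1 y=1 v=1 x=1 z=1 r=1 clk=0 p=1 q=0 n0=1 n2=0 n1=1
t12.Δ1 u=1 y=1 v=1 x=1 z=1 r=1 clk=1 p=1 q=0 n0=1 n2=0 n1=1
t12.Δ2 u=1 y=1 v=1 x=1 z=1 r=1 clk=1 p=1 q=0 n0=1 n2=0 n1=0
t12.Δ3 u=1 y=1 v=1 x=1 z=1 r=1 clk=1 p=1 q=1 n0=1 n2=0 n1=0
t12.Δ4 u=1 y=1 v=1 x=1 z=0 r=1 clk=1 p=1 q=1 n0=1 n2=0 n1=0
t13.Δ0 u=1 y=1 v=1 x=1 z=0 r=1 clk=1 p=1 q=1 n0=1 n2=0 n1=0
t13.Δ1 u=1 y=1 v=1 x=1 z=0 r=1 clk=0 p=1 q=1 n0=1 n2=0 n1=0
t14.Δ0 u=1 y=1 v=1 x=1 z=0 r=1 clk=0 p=1 q=1 n0=1 n2=0 n1=0
t14.Δ1 u=1 y=1 v=1 x=1 z=0 r=1 clk=1 p=1 q=1 n0=1 n2=0 n1=0
t14.Δ2 u=1 y=1 v=1 x=1 z=0 r=1 clk=1 p=1 q=1 n0=1 n2=0 n1=1
t14.Δ3 u=1 y=1 v=1 x=1 z=0 r=1 clk=1 p=1 q=0 n0=1 n2=0 n1=1
t14.Δ4 u=1 y=1 v=1 x=1 z=1 r=1 clk=1 p=1 q=0 n0=1 n2=0 n1=1
t15.Δ0 u=1 y=1 v=1 x=1 z=1 r=1 clk=1 p=1 q=0 n0=1 n2=0 n1=1
t15.Δ1 u=1 y=1 v=1 x=1 z=1 r=1 clk=0 p=1 q=0 n0=1 n2=0 n1=1
t16.Δ0 u=1 y=1 v=1 x=1 z=1 r=1 clk=0 p=1 q=0 n0=1 n2=0 n1=1
t16.Δ1 u=1 y=1 v=1 x=1 z=1 r=1 clk=1 p=1 q=0 n0=1 n2=0 n1=1
t16.Δ2 u=1 y=1 v=1 x=1 z=1 r=1 clk=1 p=1 q=0 n0=1 n2=0 n1=0
t16.Δ3 u=1 y=1 v=1 x=1 z=1 r=1 clk=1 p=1 q=1 n0=1 n2=0 n1=0
t16.Δ4 u=1 y=1 v=1 x=1 z=0 r=1 clk=1 p=1 q=1 n0=1 n2=0 n1=0
t17.Δ0 u=1 y=1 v=1 x=1 z=0 r=1 clk=1 p=1 q=1 n0=1 n2=0 n1=0
t17.Δ1 u=1 y=1 v=1 x=1 z=0 r=1 clk=0 p=1 q=1 n0=1 n2=0 n1=0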